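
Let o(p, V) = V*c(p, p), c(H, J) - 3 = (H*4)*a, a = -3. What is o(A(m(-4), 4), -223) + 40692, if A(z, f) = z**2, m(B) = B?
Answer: 82839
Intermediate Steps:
c(H, J) = 3 - 12*H (c(H, J) = 3 + (H*4)*(-3) = 3 + (4*H)*(-3) = 3 - 12*H)
o(p, V) = V*(3 - 12*p)
o(A(m(-4), 4), -223) + 40692 = 3*(-223)*(1 - 4*(-4)**2) + 40692 = 3*(-223)*(1 - 4*16) + 40692 = 3*(-223)*(1 - 64) + 40692 = 3*(-223)*(-63) + 40692 = 42147 + 40692 = 82839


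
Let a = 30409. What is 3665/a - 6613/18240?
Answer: -134245117/554660160 ≈ -0.24203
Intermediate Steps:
3665/a - 6613/18240 = 3665/30409 - 6613/18240 = -134245117/554660160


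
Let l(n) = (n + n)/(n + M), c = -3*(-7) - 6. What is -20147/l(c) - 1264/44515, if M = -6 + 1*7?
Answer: -286990744/26709 ≈ -10745.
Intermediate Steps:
c = 15 (c = 21 - 6 = 15)
M = 1 (M = -6 + 7 = 1)
l(n) = 2*n/(1 + n) (l(n) = (n + n)/(n + 1) = (2*n)/(1 + n) = 2*n/(1 + n))
-20147/l(c) - 1264/44515 = -20147/(2*15/(1 + 15)) - 1264/44515 = -20147/(2*15/16) - 1264*1/44515 = -20147/(2*15*(1/16)) - 1264/44515 = -20147/15/8 - 1264/44515 = -20147*8/15 - 1264/44515 = -161176/15 - 1264/44515 = -286990744/26709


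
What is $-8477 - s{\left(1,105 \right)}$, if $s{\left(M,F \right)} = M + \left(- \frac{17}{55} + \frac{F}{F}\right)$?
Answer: $- \frac{466328}{55} \approx -8478.7$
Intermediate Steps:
$s{\left(M,F \right)} = \frac{38}{55} + M$ ($s{\left(M,F \right)} = M + \left(\left(-17\right) \frac{1}{55} + 1\right) = M + \left(- \frac{17}{55} + 1\right) = M + \frac{38}{55} = \frac{38}{55} + M$)
$-8477 - s{\left(1,105 \right)} = -8477 - \left(\frac{38}{55} + 1\right) = -8477 - \frac{93}{55} = - \frac{466328}{55}$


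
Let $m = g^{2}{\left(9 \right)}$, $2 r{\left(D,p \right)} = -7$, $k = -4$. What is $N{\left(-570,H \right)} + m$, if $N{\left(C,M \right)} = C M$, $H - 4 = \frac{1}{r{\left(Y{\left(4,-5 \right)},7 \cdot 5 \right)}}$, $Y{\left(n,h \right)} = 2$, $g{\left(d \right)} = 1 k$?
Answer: $- \frac{14708}{7} \approx -2101.1$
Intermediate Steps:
$g{\left(d \right)} = -4$ ($g{\left(d \right)} = 1 \left(-4\right) = -4$)
$r{\left(D,p \right)} = - \frac{7}{2}$ ($r{\left(D,p \right)} = \frac{1}{2} \left(-7\right) = - \frac{7}{2}$)
$H = \frac{26}{7}$ ($H = 4 + \frac{1}{- \frac{7}{2}} = 4 - \frac{2}{7} = \frac{26}{7} \approx 3.7143$)
$m = 16$ ($m = \left(-4\right)^{2} = 16$)
$N{\left(-570,H \right)} + m = \left(-570\right) \frac{26}{7} + 16 = - \frac{14820}{7} + 16 = - \frac{14708}{7}$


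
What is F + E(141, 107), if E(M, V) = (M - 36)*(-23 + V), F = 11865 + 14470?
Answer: 35155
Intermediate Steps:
F = 26335
E(M, V) = (-36 + M)*(-23 + V)
F + E(141, 107) = 26335 + (828 - 36*107 - 23*141 + 141*107) = 26335 + (828 - 3852 - 3243 + 15087) = 26335 + 8820 = 35155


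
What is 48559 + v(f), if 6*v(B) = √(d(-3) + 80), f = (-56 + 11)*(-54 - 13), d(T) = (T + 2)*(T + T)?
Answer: 48559 + √86/6 ≈ 48561.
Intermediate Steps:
d(T) = 2*T*(2 + T) (d(T) = (2 + T)*(2*T) = 2*T*(2 + T))
f = 3015 (f = -45*(-67) = 3015)
v(B) = √86/6 (v(B) = √(2*(-3)*(2 - 3) + 80)/6 = √(2*(-3)*(-1) + 80)/6 = √(6 + 80)/6 = √86/6)
48559 + v(f) = 48559 + √86/6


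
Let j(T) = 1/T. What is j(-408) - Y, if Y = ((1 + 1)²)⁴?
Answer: -104449/408 ≈ -256.00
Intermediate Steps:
Y = 256 (Y = (2²)⁴ = 4⁴ = 256)
j(-408) - Y = 1/(-408) - 1*256 = -1/408 - 256 = -104449/408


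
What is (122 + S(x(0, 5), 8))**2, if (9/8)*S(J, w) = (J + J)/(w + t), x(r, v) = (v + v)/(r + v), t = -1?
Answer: 59567524/3969 ≈ 15008.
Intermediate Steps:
x(r, v) = 2*v/(r + v) (x(r, v) = (2*v)/(r + v) = 2*v/(r + v))
S(J, w) = 16*J/(9*(-1 + w)) (S(J, w) = 8*((J + J)/(w - 1))/9 = 8*((2*J)/(-1 + w))/9 = 8*(2*J/(-1 + w))/9 = 16*J/(9*(-1 + w)))
(122 + S(x(0, 5), 8))**2 = (122 + 16*(2*5/(0 + 5))/(9*(-1 + 8)))**2 = (122 + (16/9)*(2*5/5)/7)**2 = (122 + (16/9)*(2*5*(1/5))*(1/7))**2 = (122 + (16/9)*2*(1/7))**2 = (122 + 32/63)**2 = (7718/63)**2 = 59567524/3969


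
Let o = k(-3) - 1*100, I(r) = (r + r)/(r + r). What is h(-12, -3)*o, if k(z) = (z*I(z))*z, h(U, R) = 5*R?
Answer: 1365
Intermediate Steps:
I(r) = 1 (I(r) = (2*r)/((2*r)) = (2*r)*(1/(2*r)) = 1)
k(z) = z**2 (k(z) = (z*1)*z = z*z = z**2)
o = -91 (o = (-3)**2 - 1*100 = 9 - 100 = -91)
h(-12, -3)*o = (5*(-3))*(-91) = -15*(-91) = 1365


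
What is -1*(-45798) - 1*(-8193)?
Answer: 53991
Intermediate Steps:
-1*(-45798) - 1*(-8193) = 45798 + 8193 = 53991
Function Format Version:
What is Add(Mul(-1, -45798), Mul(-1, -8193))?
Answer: 53991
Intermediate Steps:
Add(Mul(-1, -45798), Mul(-1, -8193)) = Add(45798, 8193) = 53991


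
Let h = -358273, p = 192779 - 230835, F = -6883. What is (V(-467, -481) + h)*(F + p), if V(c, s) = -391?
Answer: 16118001496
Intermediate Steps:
p = -38056
(V(-467, -481) + h)*(F + p) = (-391 - 358273)*(-6883 - 38056) = -358664*(-44939) = 16118001496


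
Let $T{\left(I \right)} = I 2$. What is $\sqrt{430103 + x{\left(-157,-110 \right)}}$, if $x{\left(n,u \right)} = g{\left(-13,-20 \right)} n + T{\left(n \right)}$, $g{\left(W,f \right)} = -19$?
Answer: $2 \sqrt{108193} \approx 657.85$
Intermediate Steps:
$T{\left(I \right)} = 2 I$
$x{\left(n,u \right)} = - 17 n$ ($x{\left(n,u \right)} = - 19 n + 2 n = - 17 n$)
$\sqrt{430103 + x{\left(-157,-110 \right)}} = \sqrt{430103 - -2669} = \sqrt{430103 + 2669} = \sqrt{432772} = 2 \sqrt{108193}$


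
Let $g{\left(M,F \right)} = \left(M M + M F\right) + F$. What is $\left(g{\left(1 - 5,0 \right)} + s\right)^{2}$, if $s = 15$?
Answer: $961$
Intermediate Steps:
$g{\left(M,F \right)} = F + M^{2} + F M$ ($g{\left(M,F \right)} = \left(M^{2} + F M\right) + F = F + M^{2} + F M$)
$\left(g{\left(1 - 5,0 \right)} + s\right)^{2} = \left(\left(0 + \left(1 - 5\right)^{2} + 0 \left(1 - 5\right)\right) + 15\right)^{2} = \left(\left(0 + \left(-4\right)^{2} + 0 \left(-4\right)\right) + 15\right)^{2} = \left(\left(0 + 16 + 0\right) + 15\right)^{2} = \left(16 + 15\right)^{2} = 31^{2} = 961$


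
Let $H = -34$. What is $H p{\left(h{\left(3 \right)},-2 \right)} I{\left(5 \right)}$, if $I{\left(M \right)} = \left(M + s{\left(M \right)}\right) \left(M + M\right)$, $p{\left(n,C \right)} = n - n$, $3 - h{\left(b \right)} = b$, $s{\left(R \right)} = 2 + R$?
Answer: $0$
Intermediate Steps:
$h{\left(b \right)} = 3 - b$
$p{\left(n,C \right)} = 0$
$I{\left(M \right)} = 2 M \left(2 + 2 M\right)$ ($I{\left(M \right)} = \left(M + \left(2 + M\right)\right) \left(M + M\right) = \left(2 + 2 M\right) 2 M = 2 M \left(2 + 2 M\right)$)
$H p{\left(h{\left(3 \right)},-2 \right)} I{\left(5 \right)} = \left(-34\right) 0 \cdot 4 \cdot 5 \left(1 + 5\right) = 0 \cdot 4 \cdot 5 \cdot 6 = 0 \cdot 120 = 0$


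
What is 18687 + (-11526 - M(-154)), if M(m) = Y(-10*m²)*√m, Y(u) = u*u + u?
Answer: 7161 - 56244628440*I*√154 ≈ 7161.0 - 6.9798e+11*I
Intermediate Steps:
Y(u) = u + u² (Y(u) = u² + u = u + u²)
M(m) = -10*m^(5/2)*(1 - 10*m²) (M(m) = ((-10*m²)*(1 - 10*m²))*√m = (-10*m²*(1 - 10*m²))*√m = -10*m^(5/2)*(1 - 10*m²))
18687 + (-11526 - M(-154)) = 18687 + (-11526 - (-154)^(5/2)*(-10 + 100*(-154)²)) = 18687 + (-11526 - 23716*I*√154*(-10 + 100*23716)) = 18687 + (-11526 - 23716*I*√154*(-10 + 2371600)) = 18687 + (-11526 - 23716*I*√154*2371590) = 18687 + (-11526 - 56244628440*I*√154) = 7161 - 56244628440*I*√154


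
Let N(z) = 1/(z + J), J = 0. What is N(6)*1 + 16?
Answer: 97/6 ≈ 16.167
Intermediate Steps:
N(z) = 1/z (N(z) = 1/(z + 0) = 1/z)
N(6)*1 + 16 = 1/6 + 16 = (⅙)*1 + 16 = ⅙ + 16 = 97/6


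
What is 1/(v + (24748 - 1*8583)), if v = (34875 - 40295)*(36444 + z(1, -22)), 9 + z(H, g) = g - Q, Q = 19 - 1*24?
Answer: -1/197369395 ≈ -5.0666e-9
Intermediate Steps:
Q = -5 (Q = 19 - 24 = -5)
z(H, g) = -4 + g (z(H, g) = -9 + (g - 1*(-5)) = -9 + (g + 5) = -9 + (5 + g) = -4 + g)
v = -197385560 (v = (34875 - 40295)*(36444 + (-4 - 22)) = -5420*(36444 - 26) = -5420*36418 = -197385560)
1/(v + (24748 - 1*8583)) = 1/(-197385560 + (24748 - 1*8583)) = 1/(-197385560 + (24748 - 8583)) = 1/(-197385560 + 16165) = 1/(-197369395) = -1/197369395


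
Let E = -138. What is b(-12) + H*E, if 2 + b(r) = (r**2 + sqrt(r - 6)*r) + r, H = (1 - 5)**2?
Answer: -2078 - 36*I*sqrt(2) ≈ -2078.0 - 50.912*I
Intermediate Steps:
H = 16 (H = (-4)**2 = 16)
b(r) = -2 + r + r**2 + r*sqrt(-6 + r) (b(r) = -2 + ((r**2 + sqrt(r - 6)*r) + r) = -2 + ((r**2 + sqrt(-6 + r)*r) + r) = -2 + ((r**2 + r*sqrt(-6 + r)) + r) = -2 + (r + r**2 + r*sqrt(-6 + r)) = -2 + r + r**2 + r*sqrt(-6 + r))
b(-12) + H*E = (-2 - 12 + (-12)**2 - 12*sqrt(-6 - 12)) + 16*(-138) = (-2 - 12 + 144 - 36*I*sqrt(2)) - 2208 = (130 - 36*I*sqrt(2)) - 2208 = -2078 - 36*I*sqrt(2)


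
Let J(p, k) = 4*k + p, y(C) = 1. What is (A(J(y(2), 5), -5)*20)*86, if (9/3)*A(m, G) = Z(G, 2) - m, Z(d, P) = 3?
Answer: -10320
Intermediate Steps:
J(p, k) = p + 4*k
A(m, G) = 1 - m/3 (A(m, G) = (3 - m)/3 = 1 - m/3)
(A(J(y(2), 5), -5)*20)*86 = ((1 - (1 + 4*5)/3)*20)*86 = ((1 - (1 + 20)/3)*20)*86 = ((1 - ⅓*21)*20)*86 = ((1 - 7)*20)*86 = -6*20*86 = -120*86 = -10320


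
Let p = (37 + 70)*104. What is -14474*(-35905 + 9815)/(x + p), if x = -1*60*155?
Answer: 94406665/457 ≈ 2.0658e+5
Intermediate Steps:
x = -9300 (x = -60*155 = -9300)
p = 11128 (p = 107*104 = 11128)
-14474*(-35905 + 9815)/(x + p) = -14474*(-35905 + 9815)/(-9300 + 11128) = -14474/(1828/(-26090)) = -14474/(1828*(-1/26090)) = -14474/(-914/13045) = -14474*(-13045/914) = 94406665/457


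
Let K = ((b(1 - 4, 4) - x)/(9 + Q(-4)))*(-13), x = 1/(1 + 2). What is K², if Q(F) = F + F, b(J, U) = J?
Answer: 16900/9 ≈ 1877.8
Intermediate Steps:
Q(F) = 2*F
x = ⅓ (x = 1/3 = ⅓ ≈ 0.33333)
K = 130/3 (K = (((1 - 4) - 1*⅓)/(9 + 2*(-4)))*(-13) = ((-3 - ⅓)/(9 - 8))*(-13) = (-10/3/1)*(-13) = (1*(-10/3))*(-13) = -10/3*(-13) = 130/3 ≈ 43.333)
K² = (130/3)² = 16900/9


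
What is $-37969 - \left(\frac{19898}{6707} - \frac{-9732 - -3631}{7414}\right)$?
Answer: $- \frac{1888223470541}{49725698} \approx -37973.0$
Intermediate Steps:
$-37969 - \left(\frac{19898}{6707} - \frac{-9732 - -3631}{7414}\right) = -37969 - \left(\frac{19898}{6707} - \left(-9732 + 3631\right) \frac{1}{7414}\right) = -37969 - \frac{188443179}{49725698} = - \frac{1888223470541}{49725698}$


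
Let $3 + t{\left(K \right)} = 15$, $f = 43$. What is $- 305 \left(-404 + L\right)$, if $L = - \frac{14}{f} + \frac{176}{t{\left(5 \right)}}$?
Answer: $\frac{15331130}{129} \approx 1.1885 \cdot 10^{5}$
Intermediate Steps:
$t{\left(K \right)} = 12$ ($t{\left(K \right)} = -3 + 15 = 12$)
$L = \frac{1850}{129}$ ($L = - \frac{14}{43} + \frac{176}{12} = \left(-14\right) \frac{1}{43} + 176 \cdot \frac{1}{12} = - \frac{14}{43} + \frac{44}{3} = \frac{1850}{129} \approx 14.341$)
$- 305 \left(-404 + L\right) = - 305 \left(-404 + \frac{1850}{129}\right) = \left(-305\right) \left(- \frac{50266}{129}\right) = \frac{15331130}{129}$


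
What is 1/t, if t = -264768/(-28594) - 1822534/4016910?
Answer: 28714881135/252858922421 ≈ 0.11356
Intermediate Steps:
t = 252858922421/28714881135 (t = -264768*(-1/28594) - 1822534*1/4016910 = 132384/14297 - 911267/2008455 = 252858922421/28714881135 ≈ 8.8058)
1/t = 1/(252858922421/28714881135) = 28714881135/252858922421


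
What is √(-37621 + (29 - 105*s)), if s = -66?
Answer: I*√30662 ≈ 175.11*I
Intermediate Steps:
√(-37621 + (29 - 105*s)) = √(-37621 + (29 - 105*(-66))) = √(-37621 + (29 + 6930)) = √(-37621 + 6959) = √(-30662) = I*√30662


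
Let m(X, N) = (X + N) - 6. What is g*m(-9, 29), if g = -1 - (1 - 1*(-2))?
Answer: -56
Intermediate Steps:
m(X, N) = -6 + N + X (m(X, N) = (N + X) - 6 = -6 + N + X)
g = -4 (g = -1 - (1 + 2) = -1 - 1*3 = -1 - 3 = -4)
g*m(-9, 29) = -4*(-6 + 29 - 9) = -4*14 = -56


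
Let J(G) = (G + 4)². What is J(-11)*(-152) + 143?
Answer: -7305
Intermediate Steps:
J(G) = (4 + G)²
J(-11)*(-152) + 143 = (4 - 11)²*(-152) + 143 = (-7)²*(-152) + 143 = 49*(-152) + 143 = -7448 + 143 = -7305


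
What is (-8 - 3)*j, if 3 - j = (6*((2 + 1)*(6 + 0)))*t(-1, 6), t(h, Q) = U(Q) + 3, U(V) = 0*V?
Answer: 3531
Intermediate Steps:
U(V) = 0
t(h, Q) = 3 (t(h, Q) = 0 + 3 = 3)
j = -321 (j = 3 - 6*((2 + 1)*(6 + 0))*3 = 3 - 6*(3*6)*3 = 3 - 6*18*3 = 3 - 108*3 = 3 - 1*324 = 3 - 324 = -321)
(-8 - 3)*j = (-8 - 3)*(-321) = -11*(-321) = 3531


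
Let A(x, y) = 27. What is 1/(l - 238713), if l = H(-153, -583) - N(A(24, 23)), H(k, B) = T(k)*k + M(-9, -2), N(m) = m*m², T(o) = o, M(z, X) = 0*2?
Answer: -1/234987 ≈ -4.2556e-6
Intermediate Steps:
M(z, X) = 0
N(m) = m³
H(k, B) = k² (H(k, B) = k*k + 0 = k² + 0 = k²)
l = 3726 (l = (-153)² - 1*27³ = 23409 - 1*19683 = 23409 - 19683 = 3726)
1/(l - 238713) = 1/(3726 - 238713) = 1/(-234987) = -1/234987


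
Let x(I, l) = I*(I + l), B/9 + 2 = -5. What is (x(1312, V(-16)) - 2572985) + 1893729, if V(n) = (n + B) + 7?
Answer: 947624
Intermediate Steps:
B = -63 (B = -18 + 9*(-5) = -18 - 45 = -63)
V(n) = -56 + n (V(n) = (n - 63) + 7 = (-63 + n) + 7 = -56 + n)
(x(1312, V(-16)) - 2572985) + 1893729 = (1312*(1312 + (-56 - 16)) - 2572985) + 1893729 = (1312*(1312 - 72) - 2572985) + 1893729 = (1312*1240 - 2572985) + 1893729 = (1626880 - 2572985) + 1893729 = -946105 + 1893729 = 947624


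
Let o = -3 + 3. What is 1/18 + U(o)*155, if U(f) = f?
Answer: 1/18 ≈ 0.055556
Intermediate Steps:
o = 0
1/18 + U(o)*155 = 1/18 + 0*155 = 1/18 + 0 = 1/18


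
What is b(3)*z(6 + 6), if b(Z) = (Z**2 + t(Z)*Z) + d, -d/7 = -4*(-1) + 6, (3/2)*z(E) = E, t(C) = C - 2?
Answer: -464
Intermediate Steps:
t(C) = -2 + C
z(E) = 2*E/3
d = -70 (d = -7*(-4*(-1) + 6) = -7*(4 + 6) = -7*10 = -70)
b(Z) = -70 + Z**2 + Z*(-2 + Z) (b(Z) = (Z**2 + (-2 + Z)*Z) - 70 = (Z**2 + Z*(-2 + Z)) - 70 = -70 + Z**2 + Z*(-2 + Z))
b(3)*z(6 + 6) = (-70 - 2*3 + 2*3**2)*(2*(6 + 6)/3) = (-70 - 6 + 2*9)*((2/3)*12) = (-70 - 6 + 18)*8 = -58*8 = -464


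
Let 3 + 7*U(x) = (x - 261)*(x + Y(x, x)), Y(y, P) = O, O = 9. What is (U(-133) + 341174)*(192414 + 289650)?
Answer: 167832027792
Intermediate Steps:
Y(y, P) = 9
U(x) = -3/7 + (-261 + x)*(9 + x)/7 (U(x) = -3/7 + ((x - 261)*(x + 9))/7 = -3/7 + ((-261 + x)*(9 + x))/7 = -3/7 + (-261 + x)*(9 + x)/7)
(U(-133) + 341174)*(192414 + 289650) = ((-336 - 36*(-133) + (⅐)*(-133)²) + 341174)*(192414 + 289650) = ((-336 + 4788 + (⅐)*17689) + 341174)*482064 = ((-336 + 4788 + 2527) + 341174)*482064 = (6979 + 341174)*482064 = 348153*482064 = 167832027792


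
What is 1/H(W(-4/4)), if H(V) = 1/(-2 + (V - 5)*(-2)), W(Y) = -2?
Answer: 12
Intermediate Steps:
H(V) = 1/(8 - 2*V) (H(V) = 1/(-2 + (-5 + V)*(-2)) = 1/(-2 + (10 - 2*V)) = 1/(8 - 2*V))
1/H(W(-4/4)) = 1/(-1/(-8 + 2*(-2))) = 1/(-1/(-8 - 4)) = 1/(-1/(-12)) = 1/(-1*(-1/12)) = 1/(1/12) = 12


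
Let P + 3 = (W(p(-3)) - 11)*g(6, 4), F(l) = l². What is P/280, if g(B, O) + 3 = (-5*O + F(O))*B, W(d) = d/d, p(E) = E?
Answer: 267/280 ≈ 0.95357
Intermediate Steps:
W(d) = 1
g(B, O) = -3 + B*(O² - 5*O) (g(B, O) = -3 + (-5*O + O²)*B = -3 + (O² - 5*O)*B = -3 + B*(O² - 5*O))
P = 267 (P = -3 + (1 - 11)*(-3 + 6*4² - 5*6*4) = -3 - 10*(-3 + 6*16 - 120) = -3 - 10*(-3 + 96 - 120) = -3 - 10*(-27) = -3 + 270 = 267)
P/280 = 267/280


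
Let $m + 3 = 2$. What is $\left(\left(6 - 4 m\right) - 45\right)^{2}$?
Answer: $1225$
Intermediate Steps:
$m = -1$ ($m = -3 + 2 = -1$)
$\left(\left(6 - 4 m\right) - 45\right)^{2} = \left(\left(6 - -4\right) - 45\right)^{2} = \left(\left(6 + 4\right) - 45\right)^{2} = \left(10 - 45\right)^{2} = \left(-35\right)^{2} = 1225$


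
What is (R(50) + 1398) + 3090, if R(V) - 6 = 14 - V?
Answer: 4458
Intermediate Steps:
R(V) = 20 - V (R(V) = 6 + (14 - V) = 20 - V)
(R(50) + 1398) + 3090 = ((20 - 1*50) + 1398) + 3090 = ((20 - 50) + 1398) + 3090 = (-30 + 1398) + 3090 = 1368 + 3090 = 4458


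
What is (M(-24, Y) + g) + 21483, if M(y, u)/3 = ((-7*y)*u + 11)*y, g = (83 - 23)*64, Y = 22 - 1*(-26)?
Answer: -556077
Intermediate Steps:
Y = 48 (Y = 22 + 26 = 48)
g = 3840 (g = 60*64 = 3840)
M(y, u) = 3*y*(11 - 7*u*y) (M(y, u) = 3*(((-7*y)*u + 11)*y) = 3*((-7*u*y + 11)*y) = 3*((11 - 7*u*y)*y) = 3*(y*(11 - 7*u*y)) = 3*y*(11 - 7*u*y))
(M(-24, Y) + g) + 21483 = (3*(-24)*(11 - 7*48*(-24)) + 3840) + 21483 = (3*(-24)*(11 + 8064) + 3840) + 21483 = (3*(-24)*8075 + 3840) + 21483 = (-581400 + 3840) + 21483 = -577560 + 21483 = -556077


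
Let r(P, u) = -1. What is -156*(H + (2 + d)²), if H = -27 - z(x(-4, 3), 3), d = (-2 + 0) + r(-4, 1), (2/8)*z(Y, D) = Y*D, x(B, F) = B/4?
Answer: 2184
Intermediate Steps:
x(B, F) = B/4 (x(B, F) = B*(¼) = B/4)
z(Y, D) = 4*D*Y (z(Y, D) = 4*(Y*D) = 4*(D*Y) = 4*D*Y)
d = -3 (d = (-2 + 0) - 1 = -2 - 1 = -3)
H = -15 (H = -27 - 4*3*(¼)*(-4) = -27 - 4*3*(-1) = -27 - 1*(-12) = -27 + 12 = -15)
-156*(H + (2 + d)²) = -156*(-15 + (2 - 3)²) = -156*(-15 + (-1)²) = -156*(-15 + 1) = -156*(-14) = 2184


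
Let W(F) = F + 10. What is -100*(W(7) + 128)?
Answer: -14500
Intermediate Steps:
W(F) = 10 + F
-100*(W(7) + 128) = -100*((10 + 7) + 128) = -100*(17 + 128) = -100*145 = -14500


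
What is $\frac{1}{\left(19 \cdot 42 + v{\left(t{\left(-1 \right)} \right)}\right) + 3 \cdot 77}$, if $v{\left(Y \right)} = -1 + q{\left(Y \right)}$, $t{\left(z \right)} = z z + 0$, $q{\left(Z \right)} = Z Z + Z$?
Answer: $\frac{1}{1030} \approx 0.00097087$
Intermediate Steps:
$q{\left(Z \right)} = Z + Z^{2}$ ($q{\left(Z \right)} = Z^{2} + Z = Z + Z^{2}$)
$t{\left(z \right)} = z^{2}$ ($t{\left(z \right)} = z^{2} + 0 = z^{2}$)
$v{\left(Y \right)} = -1 + Y \left(1 + Y\right)$
$\frac{1}{\left(19 \cdot 42 + v{\left(t{\left(-1 \right)} \right)}\right) + 3 \cdot 77} = \frac{1}{\left(19 \cdot 42 - \left(1 - \left(-1\right)^{2} \left(1 + \left(-1\right)^{2}\right)\right)\right) + 3 \cdot 77} = \frac{1}{\left(798 - \left(1 - \left(1 + 1\right)\right)\right) + 231} = \frac{1}{\left(798 + \left(-1 + 1 \cdot 2\right)\right) + 231} = \frac{1}{\left(798 + \left(-1 + 2\right)\right) + 231} = \frac{1}{\left(798 + 1\right) + 231} = \frac{1}{799 + 231} = \frac{1}{1030}$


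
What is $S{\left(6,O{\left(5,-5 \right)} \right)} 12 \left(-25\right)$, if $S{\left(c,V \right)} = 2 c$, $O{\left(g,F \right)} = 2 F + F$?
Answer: $-3600$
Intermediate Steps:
$O{\left(g,F \right)} = 3 F$
$S{\left(6,O{\left(5,-5 \right)} \right)} 12 \left(-25\right) = 2 \cdot 6 \cdot 12 \left(-25\right) = 12 \cdot 12 \left(-25\right) = 144 \left(-25\right) = -3600$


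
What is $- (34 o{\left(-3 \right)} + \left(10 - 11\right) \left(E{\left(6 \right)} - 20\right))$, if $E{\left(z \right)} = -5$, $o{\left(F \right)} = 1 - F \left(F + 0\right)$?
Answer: $247$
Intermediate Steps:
$o{\left(F \right)} = 1 - F^{2}$ ($o{\left(F \right)} = 1 - F F = 1 - F^{2}$)
$- (34 o{\left(-3 \right)} + \left(10 - 11\right) \left(E{\left(6 \right)} - 20\right)) = - (34 \left(1 - \left(-3\right)^{2}\right) + \left(10 - 11\right) \left(-5 - 20\right)) = - (34 \left(1 - 9\right) - -25) = - (34 \left(1 - 9\right) + 25) = - (34 \left(-8\right) + 25) = - (-272 + 25) = \left(-1\right) \left(-247\right) = 247$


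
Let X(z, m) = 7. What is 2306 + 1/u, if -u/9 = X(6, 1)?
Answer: 145277/63 ≈ 2306.0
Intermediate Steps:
u = -63 (u = -9*7 = -63)
2306 + 1/u = 2306 + 1/(-63) = 2306 - 1/63 = 145277/63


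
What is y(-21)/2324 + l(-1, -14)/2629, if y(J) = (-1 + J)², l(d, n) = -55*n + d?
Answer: 764898/1527449 ≈ 0.50077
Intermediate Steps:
l(d, n) = d - 55*n
y(-21)/2324 + l(-1, -14)/2629 = (-1 - 21)²/2324 + (-1 - 55*(-14))/2629 = (-22)²*(1/2324) + (-1 + 770)*(1/2629) = 484*(1/2324) + 769*(1/2629) = 121/581 + 769/2629 = 764898/1527449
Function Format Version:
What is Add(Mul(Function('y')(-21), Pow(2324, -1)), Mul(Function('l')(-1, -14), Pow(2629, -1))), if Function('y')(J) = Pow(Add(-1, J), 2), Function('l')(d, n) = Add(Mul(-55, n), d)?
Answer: Rational(764898, 1527449) ≈ 0.50077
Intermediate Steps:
Function('l')(d, n) = Add(d, Mul(-55, n))
Add(Mul(Function('y')(-21), Pow(2324, -1)), Mul(Function('l')(-1, -14), Pow(2629, -1))) = Add(Mul(Pow(Add(-1, -21), 2), Pow(2324, -1)), Mul(Add(-1, Mul(-55, -14)), Pow(2629, -1))) = Add(Mul(Pow(-22, 2), Rational(1, 2324)), Mul(Add(-1, 770), Rational(1, 2629))) = Add(Mul(484, Rational(1, 2324)), Mul(769, Rational(1, 2629))) = Add(Rational(121, 581), Rational(769, 2629)) = Rational(764898, 1527449)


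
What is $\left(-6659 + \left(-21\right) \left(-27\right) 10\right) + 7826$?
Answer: $6837$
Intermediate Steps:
$\left(-6659 + \left(-21\right) \left(-27\right) 10\right) + 7826 = \left(-6659 + 567 \cdot 10\right) + 7826 = \left(-6659 + 5670\right) + 7826 = -989 + 7826 = 6837$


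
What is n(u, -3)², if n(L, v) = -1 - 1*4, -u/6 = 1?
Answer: 25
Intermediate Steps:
u = -6 (u = -6*1 = -6)
n(L, v) = -5 (n(L, v) = -1 - 4 = -5)
n(u, -3)² = (-5)² = 25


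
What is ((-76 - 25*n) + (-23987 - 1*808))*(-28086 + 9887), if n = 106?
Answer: 500854679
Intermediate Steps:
((-76 - 25*n) + (-23987 - 1*808))*(-28086 + 9887) = ((-76 - 25*106) + (-23987 - 1*808))*(-28086 + 9887) = ((-76 - 2650) + (-23987 - 808))*(-18199) = (-2726 - 24795)*(-18199) = -27521*(-18199) = 500854679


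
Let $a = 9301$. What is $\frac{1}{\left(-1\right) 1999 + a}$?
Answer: $\frac{1}{7302} \approx 0.00013695$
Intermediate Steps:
$\frac{1}{\left(-1\right) 1999 + a} = \frac{1}{\left(-1\right) 1999 + 9301} = \frac{1}{-1999 + 9301} = \frac{1}{7302}$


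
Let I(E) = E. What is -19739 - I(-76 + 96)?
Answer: -19759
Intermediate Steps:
-19739 - I(-76 + 96) = -19739 - (-76 + 96) = -19739 - 1*20 = -19739 - 20 = -19759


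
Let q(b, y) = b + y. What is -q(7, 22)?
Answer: -29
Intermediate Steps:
-q(7, 22) = -(7 + 22) = -1*29 = -29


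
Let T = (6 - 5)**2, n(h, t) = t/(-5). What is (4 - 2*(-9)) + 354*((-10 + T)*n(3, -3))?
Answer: -9448/5 ≈ -1889.6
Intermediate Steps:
n(h, t) = -t/5 (n(h, t) = t*(-1/5) = -t/5)
T = 1 (T = 1**2 = 1)
(4 - 2*(-9)) + 354*((-10 + T)*n(3, -3)) = (4 - 2*(-9)) + 354*((-10 + 1)*(-1/5*(-3))) = (4 + 18) + 354*(-9*3/5) = 22 + 354*(-27/5) = 22 - 9558/5 = -9448/5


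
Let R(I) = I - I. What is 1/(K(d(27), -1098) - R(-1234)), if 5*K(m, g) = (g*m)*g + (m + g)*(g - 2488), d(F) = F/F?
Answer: 5/5139446 ≈ 9.7287e-7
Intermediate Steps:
R(I) = 0
d(F) = 1
K(m, g) = m*g**2/5 + (-2488 + g)*(g + m)/5 (K(m, g) = ((g*m)*g + (m + g)*(g - 2488))/5 = (m*g**2 + (g + m)*(-2488 + g))/5 = (m*g**2 + (-2488 + g)*(g + m))/5 = m*g**2/5 + (-2488 + g)*(g + m)/5)
1/(K(d(27), -1098) - R(-1234)) = 1/((-2488/5*(-1098) - 2488/5*1 + (1/5)*(-1098)**2 + (1/5)*(-1098)*1 + (1/5)*1*(-1098)**2) - 1*0) = 1/((2731824/5 - 2488/5 + (1/5)*1205604 - 1098/5 + (1/5)*1*1205604) + 0) = 1/((2731824/5 - 2488/5 + 1205604/5 - 1098/5 + 1205604/5) + 0) = 1/(5139446/5 + 0) = 1/(5139446/5) = 5/5139446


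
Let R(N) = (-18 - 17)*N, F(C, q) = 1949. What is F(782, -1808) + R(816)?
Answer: -26611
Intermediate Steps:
R(N) = -35*N
F(782, -1808) + R(816) = 1949 - 35*816 = 1949 - 28560 = -26611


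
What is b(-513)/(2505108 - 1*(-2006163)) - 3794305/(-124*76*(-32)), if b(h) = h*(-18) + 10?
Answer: -17114350417063/1360454972928 ≈ -12.580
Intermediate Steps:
b(h) = 10 - 18*h (b(h) = -18*h + 10 = 10 - 18*h)
b(-513)/(2505108 - 1*(-2006163)) - 3794305/(-124*76*(-32)) = (10 - 18*(-513))/(2505108 - 1*(-2006163)) - 3794305/(-124*76*(-32)) = (10 + 9234)/(2505108 + 2006163) - 3794305/((-9424*(-32))) = 9244/4511271 - 3794305/301568 = -17114350417063/1360454972928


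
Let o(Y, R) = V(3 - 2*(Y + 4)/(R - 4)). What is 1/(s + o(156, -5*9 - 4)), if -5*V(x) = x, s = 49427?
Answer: 265/13097676 ≈ 2.0233e-5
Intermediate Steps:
V(x) = -x/5
o(Y, R) = -⅗ + 2*(4 + Y)/(5*(-4 + R)) (o(Y, R) = -(3 - 2*(Y + 4)/(R - 4))/5 = -(3 - 2*(4 + Y)/(-4 + R))/5 = -⅗ + 2*(4 + Y)/(5*(-4 + R)))
1/(s + o(156, -5*9 - 4)) = 1/(49427 + (20 - 3*(-5*9 - 4) + 2*156)/(5*(-4 + (-5*9 - 4)))) = 1/(49427 + (20 - 3*(-45 - 4) + 312)/(5*(-4 + (-45 - 4)))) = 1/(49427 + (20 - 3*(-49) + 312)/(5*(-4 - 49))) = 1/(49427 + (⅕)*(20 + 147 + 312)/(-53)) = 1/(49427 + (⅕)*(-1/53)*479) = 1/(49427 - 479/265) = 1/(13097676/265) = 265/13097676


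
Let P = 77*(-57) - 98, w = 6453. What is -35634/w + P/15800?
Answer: -197323937/33985800 ≈ -5.8061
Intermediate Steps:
P = -4487 (P = -4389 - 98 = -4487)
-35634/w + P/15800 = -35634/6453 - 4487/15800 = -35634*1/6453 - 4487*1/15800 = -11878/2151 - 4487/15800 = -197323937/33985800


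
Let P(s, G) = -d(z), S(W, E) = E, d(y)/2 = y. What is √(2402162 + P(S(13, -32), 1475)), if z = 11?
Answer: 2*√600535 ≈ 1549.9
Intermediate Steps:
d(y) = 2*y
P(s, G) = -22 (P(s, G) = -2*11 = -1*22 = -22)
√(2402162 + P(S(13, -32), 1475)) = √(2402162 - 22) = √2402140 = 2*√600535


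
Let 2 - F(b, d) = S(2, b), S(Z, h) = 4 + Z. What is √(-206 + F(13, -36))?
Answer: I*√210 ≈ 14.491*I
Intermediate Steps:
F(b, d) = -4 (F(b, d) = 2 - (4 + 2) = 2 - 1*6 = 2 - 6 = -4)
√(-206 + F(13, -36)) = √(-206 - 4) = √(-210) = I*√210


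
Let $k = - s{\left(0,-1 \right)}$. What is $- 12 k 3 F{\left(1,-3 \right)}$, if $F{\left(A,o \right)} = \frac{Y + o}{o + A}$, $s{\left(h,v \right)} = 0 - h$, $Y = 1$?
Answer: $0$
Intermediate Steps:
$s{\left(h,v \right)} = - h$
$F{\left(A,o \right)} = \frac{1 + o}{A + o}$ ($F{\left(A,o \right)} = \frac{1 + o}{o + A} = \frac{1 + o}{A + o}$)
$k = 0$ ($k = - \left(-1\right) 0 = \left(-1\right) 0 = 0$)
$- 12 k 3 F{\left(1,-3 \right)} = \left(-12\right) 0 \cdot 3 \frac{1 - 3}{1 - 3} = 0 \cdot 3 \frac{1}{-2} \left(-2\right) = 0 \cdot 3 \left(\left(- \frac{1}{2}\right) \left(-2\right)\right) = 0 \cdot 3 \cdot 1 = 0 \cdot 3 = 0$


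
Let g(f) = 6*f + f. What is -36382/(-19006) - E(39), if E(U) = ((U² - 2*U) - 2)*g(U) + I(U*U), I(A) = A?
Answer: -3752849551/9503 ≈ -3.9491e+5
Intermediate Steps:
g(f) = 7*f
E(U) = U² + 7*U*(-2 + U² - 2*U) (E(U) = ((U² - 2*U) - 2)*(7*U) + U*U = (-2 + U² - 2*U)*(7*U) + U² = 7*U*(-2 + U² - 2*U) + U² = U² + 7*U*(-2 + U² - 2*U))
-36382/(-19006) - E(39) = -36382/(-19006) - 39*(-14 - 13*39 + 7*39²) = -36382*(-1/19006) - 39*(-14 - 507 + 7*1521) = 18191/9503 - 39*(-14 - 507 + 10647) = 18191/9503 - 39*10126 = 18191/9503 - 1*394914 = 18191/9503 - 394914 = -3752849551/9503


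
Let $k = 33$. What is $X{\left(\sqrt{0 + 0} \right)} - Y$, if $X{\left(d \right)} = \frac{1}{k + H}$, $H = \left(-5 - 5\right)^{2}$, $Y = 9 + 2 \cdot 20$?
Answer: $- \frac{6516}{133} \approx -48.992$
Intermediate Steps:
$Y = 49$ ($Y = 9 + 40 = 49$)
$H = 100$ ($H = \left(-10\right)^{2} = 100$)
$X{\left(d \right)} = \frac{1}{133}$ ($X{\left(d \right)} = \frac{1}{33 + 100} = \frac{1}{133}$)
$X{\left(\sqrt{0 + 0} \right)} - Y = \frac{1}{133} - 49 = - \frac{6516}{133}$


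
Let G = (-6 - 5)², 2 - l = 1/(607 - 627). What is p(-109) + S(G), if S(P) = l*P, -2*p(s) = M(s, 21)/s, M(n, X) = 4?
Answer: 540789/2180 ≈ 248.07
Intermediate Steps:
l = 41/20 (l = 2 - 1/(607 - 627) = 2 - 1/(-20) = 2 - 1*(-1/20) = 2 + 1/20 = 41/20 ≈ 2.0500)
G = 121 (G = (-11)² = 121)
p(s) = -2/s
S(P) = 41*P/20
p(-109) + S(G) = -2/(-109) + (41/20)*121 = -2*(-1/109) + 4961/20 = 2/109 + 4961/20 = 540789/2180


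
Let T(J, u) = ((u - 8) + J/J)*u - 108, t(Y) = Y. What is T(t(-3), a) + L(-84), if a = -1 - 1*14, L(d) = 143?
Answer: 365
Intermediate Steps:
a = -15 (a = -1 - 14 = -15)
T(J, u) = -108 + u*(-7 + u) (T(J, u) = ((-8 + u) + 1)*u - 108 = (-7 + u)*u - 108 = u*(-7 + u) - 108 = -108 + u*(-7 + u))
T(t(-3), a) + L(-84) = (-108 + (-15)² - 7*(-15)) + 143 = (-108 + 225 + 105) + 143 = 222 + 143 = 365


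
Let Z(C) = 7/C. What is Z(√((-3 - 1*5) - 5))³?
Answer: 343*I*√13/169 ≈ 7.3178*I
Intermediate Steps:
Z(√((-3 - 1*5) - 5))³ = (7/(√((-3 - 1*5) - 5)))³ = (7/(√((-3 - 5) - 5)))³ = (7/(√(-8 - 5)))³ = (7/(√(-13)))³ = (7/((I*√13)))³ = (7*(-I*√13/13))³ = (-7*I*√13/13)³ = 343*I*√13/169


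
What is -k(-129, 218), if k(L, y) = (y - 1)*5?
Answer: -1085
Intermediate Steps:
k(L, y) = -5 + 5*y (k(L, y) = (-1 + y)*5 = -5 + 5*y)
-k(-129, 218) = -(-5 + 5*218) = -(-5 + 1090) = -1*1085 = -1085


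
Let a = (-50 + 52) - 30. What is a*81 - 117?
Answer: -2385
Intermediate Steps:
a = -28 (a = 2 - 30 = -28)
a*81 - 117 = -28*81 - 117 = -2268 - 117 = -2385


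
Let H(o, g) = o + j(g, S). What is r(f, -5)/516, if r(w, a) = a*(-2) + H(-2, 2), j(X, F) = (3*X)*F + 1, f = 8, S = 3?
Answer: 9/172 ≈ 0.052326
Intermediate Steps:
j(X, F) = 1 + 3*F*X (j(X, F) = 3*F*X + 1 = 1 + 3*F*X)
H(o, g) = 1 + o + 9*g (H(o, g) = o + (1 + 3*3*g) = o + (1 + 9*g) = 1 + o + 9*g)
r(w, a) = 17 - 2*a (r(w, a) = a*(-2) + (1 - 2 + 9*2) = -2*a + (1 - 2 + 18) = -2*a + 17 = 17 - 2*a)
r(f, -5)/516 = (17 - 2*(-5))/516 = (17 + 10)*(1/516) = 27*(1/516) = 9/172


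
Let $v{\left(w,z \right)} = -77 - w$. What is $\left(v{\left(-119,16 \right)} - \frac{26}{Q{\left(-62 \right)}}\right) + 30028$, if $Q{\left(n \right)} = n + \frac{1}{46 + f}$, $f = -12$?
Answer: $\frac{63358374}{2107} \approx 30070.0$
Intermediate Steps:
$Q{\left(n \right)} = \frac{1}{34} + n$ ($Q{\left(n \right)} = n + \frac{1}{46 - 12} = n + \frac{1}{34} = \frac{1}{34} + n$)
$\left(v{\left(-119,16 \right)} - \frac{26}{Q{\left(-62 \right)}}\right) + 30028 = \left(\left(-77 - -119\right) - \frac{26}{\frac{1}{34} - 62}\right) + 30028 = \left(\left(-77 + 119\right) - \frac{26}{- \frac{2107}{34}}\right) + 30028 = \left(42 - - \frac{884}{2107}\right) + 30028 = \left(42 + \frac{884}{2107}\right) + 30028 = \frac{89378}{2107} + 30028 = \frac{63358374}{2107}$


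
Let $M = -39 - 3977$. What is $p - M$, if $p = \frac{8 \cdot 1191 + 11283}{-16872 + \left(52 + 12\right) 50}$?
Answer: $\frac{54885941}{13672} \approx 4014.5$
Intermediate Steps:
$p = - \frac{20811}{13672}$ ($p = \frac{9528 + 11283}{-16872 + 64 \cdot 50} = \frac{20811}{-16872 + 3200} = \frac{20811}{-13672} = 20811 \left(- \frac{1}{13672}\right) = - \frac{20811}{13672} \approx -1.5222$)
$M = -4016$ ($M = -39 - 3977 = -4016$)
$p - M = - \frac{20811}{13672} - -4016 = - \frac{20811}{13672} + 4016 = \frac{54885941}{13672}$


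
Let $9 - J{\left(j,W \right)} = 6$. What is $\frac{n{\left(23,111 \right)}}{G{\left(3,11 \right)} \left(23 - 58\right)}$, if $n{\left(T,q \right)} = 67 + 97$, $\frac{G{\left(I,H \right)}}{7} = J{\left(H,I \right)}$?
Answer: $- \frac{164}{735} \approx -0.22313$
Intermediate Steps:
$J{\left(j,W \right)} = 3$ ($J{\left(j,W \right)} = 9 - 6 = 3$)
$G{\left(I,H \right)} = 21$ ($G{\left(I,H \right)} = 7 \cdot 3 = 21$)
$n{\left(T,q \right)} = 164$
$\frac{n{\left(23,111 \right)}}{G{\left(3,11 \right)} \left(23 - 58\right)} = \frac{164}{21 \left(23 - 58\right)} = \frac{164}{21 \left(-35\right)} = \frac{164}{-735} = 164 \left(- \frac{1}{735}\right) = - \frac{164}{735}$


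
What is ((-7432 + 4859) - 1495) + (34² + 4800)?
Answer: 1888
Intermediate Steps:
((-7432 + 4859) - 1495) + (34² + 4800) = (-2573 - 1495) + (1156 + 4800) = -4068 + 5956 = 1888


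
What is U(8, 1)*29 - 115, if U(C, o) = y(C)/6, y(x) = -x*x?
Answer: -1273/3 ≈ -424.33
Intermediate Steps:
y(x) = -x²
U(C, o) = -C²/6
U(8, 1)*29 - 115 = -⅙*8²*29 - 115 = -⅙*64*29 - 115 = -32/3*29 - 115 = -928/3 - 115 = -1273/3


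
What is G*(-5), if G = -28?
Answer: 140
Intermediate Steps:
G*(-5) = -28*(-5) = 140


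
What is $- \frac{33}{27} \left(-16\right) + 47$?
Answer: $\frac{599}{9} \approx 66.556$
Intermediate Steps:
$- \frac{33}{27} \left(-16\right) + 47 = \left(-33\right) \frac{1}{27} \left(-16\right) + 47 = \left(- \frac{11}{9}\right) \left(-16\right) + 47 = \frac{176}{9} + 47 = \frac{599}{9}$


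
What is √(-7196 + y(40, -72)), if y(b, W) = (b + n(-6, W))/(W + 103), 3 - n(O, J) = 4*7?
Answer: I*√6914891/31 ≈ 84.826*I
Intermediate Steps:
n(O, J) = -25 (n(O, J) = 3 - 4*7 = 3 - 1*28 = 3 - 28 = -25)
y(b, W) = (-25 + b)/(103 + W) (y(b, W) = (b - 25)/(W + 103) = (-25 + b)/(103 + W))
√(-7196 + y(40, -72)) = √(-7196 + (-25 + 40)/(103 - 72)) = √(-7196 + 15/31) = √(-223061/31) = I*√6914891/31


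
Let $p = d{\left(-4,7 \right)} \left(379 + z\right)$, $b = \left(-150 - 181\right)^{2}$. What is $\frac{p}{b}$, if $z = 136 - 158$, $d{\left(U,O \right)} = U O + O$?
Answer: $- \frac{7497}{109561} \approx -0.068428$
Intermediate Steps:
$d{\left(U,O \right)} = O + O U$ ($d{\left(U,O \right)} = O U + O = O + O U$)
$b = 109561$ ($b = \left(-331\right)^{2} = 109561$)
$z = -22$
$p = -7497$ ($p = 7 \left(1 - 4\right) \left(379 - 22\right) = 7 \left(-3\right) 357 = \left(-21\right) 357 = -7497$)
$\frac{p}{b} = - \frac{7497}{109561}$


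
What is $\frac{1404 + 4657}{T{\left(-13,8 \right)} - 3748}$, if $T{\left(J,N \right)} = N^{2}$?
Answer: $- \frac{6061}{3684} \approx -1.6452$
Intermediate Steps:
$\frac{1404 + 4657}{T{\left(-13,8 \right)} - 3748} = \frac{1404 + 4657}{8^{2} - 3748} = \frac{6061}{64 - 3748} = \frac{6061}{-3684} = 6061 \left(- \frac{1}{3684}\right) = - \frac{6061}{3684}$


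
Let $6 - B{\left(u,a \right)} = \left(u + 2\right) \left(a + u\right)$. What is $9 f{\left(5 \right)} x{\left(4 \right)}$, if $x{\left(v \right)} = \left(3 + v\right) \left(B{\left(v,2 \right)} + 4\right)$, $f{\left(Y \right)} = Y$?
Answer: $-8190$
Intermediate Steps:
$B{\left(u,a \right)} = 6 - \left(2 + u\right) \left(a + u\right)$ ($B{\left(u,a \right)} = 6 - \left(u + 2\right) \left(a + u\right) = 6 - \left(2 + u\right) \left(a + u\right)$)
$x{\left(v \right)} = \left(3 + v\right) \left(6 - v^{2} - 4 v\right)$ ($x{\left(v \right)} = \left(3 + v\right) \left(\left(6 - v^{2} - 4 - 2 v - 2 v\right) + 4\right) = \left(3 + v\right) \left(\left(2 - v^{2} - 4 v\right) + 4\right) = \left(3 + v\right) \left(6 - v^{2} - 4 v\right)$)
$9 f{\left(5 \right)} x{\left(4 \right)} = 9 \cdot 5 \left(18 - 4^{3} - 7 \cdot 4^{2} - 24\right) = 45 \left(18 - 64 - 112 - 24\right) = 45 \left(-182\right) = -8190$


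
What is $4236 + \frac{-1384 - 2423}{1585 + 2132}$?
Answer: $\frac{1749045}{413} \approx 4235.0$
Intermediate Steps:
$4236 + \frac{-1384 - 2423}{1585 + 2132} = 4236 - \frac{3807}{3717} = 4236 - \frac{423}{413} = \frac{1749045}{413}$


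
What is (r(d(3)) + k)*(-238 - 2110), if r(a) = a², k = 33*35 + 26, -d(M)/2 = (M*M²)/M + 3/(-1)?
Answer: -3111100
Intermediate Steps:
d(M) = 6 - 2*M² (d(M) = -2*((M*M²)/M + 3/(-1)) = -2*(M³/M + 3*(-1)) = -2*(M² - 3) = -2*(-3 + M²) = 6 - 2*M²)
k = 1181 (k = 1155 + 26 = 1181)
(r(d(3)) + k)*(-238 - 2110) = ((6 - 2*3²)² + 1181)*(-238 - 2110) = ((6 - 2*9)² + 1181)*(-2348) = ((6 - 18)² + 1181)*(-2348) = ((-12)² + 1181)*(-2348) = (144 + 1181)*(-2348) = 1325*(-2348) = -3111100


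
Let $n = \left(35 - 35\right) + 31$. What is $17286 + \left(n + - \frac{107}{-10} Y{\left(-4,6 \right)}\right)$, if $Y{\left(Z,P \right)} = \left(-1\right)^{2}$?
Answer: $\frac{173277}{10} \approx 17328.0$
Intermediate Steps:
$Y{\left(Z,P \right)} = 1$
$n = 31$ ($n = 0 + 31 = 31$)
$17286 + \left(n + - \frac{107}{-10} Y{\left(-4,6 \right)}\right) = 17286 + \left(31 + - \frac{107}{-10} \cdot 1\right) = 17286 + \left(31 + \left(-107\right) \left(- \frac{1}{10}\right) 1\right) = 17286 + \left(31 + \frac{107}{10} \cdot 1\right) = 17286 + \left(31 + \frac{107}{10}\right) = 17286 + \frac{417}{10} = \frac{173277}{10}$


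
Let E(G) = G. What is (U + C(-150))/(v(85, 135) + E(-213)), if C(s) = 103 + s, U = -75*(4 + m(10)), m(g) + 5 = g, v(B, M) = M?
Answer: 361/39 ≈ 9.2564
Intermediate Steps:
m(g) = -5 + g
U = -675 (U = -75*(4 + (-5 + 10)) = -75*(4 + 5) = -75*9 = -675)
(U + C(-150))/(v(85, 135) + E(-213)) = (-675 + (103 - 150))/(135 - 213) = (-675 - 47)/(-78) = -722*(-1/78) = 361/39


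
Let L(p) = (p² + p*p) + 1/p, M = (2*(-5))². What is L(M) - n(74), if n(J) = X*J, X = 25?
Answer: 1815001/100 ≈ 18150.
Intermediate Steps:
M = 100 (M = (-10)² = 100)
n(J) = 25*J
L(p) = 1/p + 2*p² (L(p) = (p² + p²) + 1/p = 2*p² + 1/p = 1/p + 2*p²)
L(M) - n(74) = (1 + 2*100³)/100 - 25*74 = (1 + 2*1000000)/100 - 1*1850 = (1 + 2000000)/100 - 1850 = (1/100)*2000001 - 1850 = 2000001/100 - 1850 = 1815001/100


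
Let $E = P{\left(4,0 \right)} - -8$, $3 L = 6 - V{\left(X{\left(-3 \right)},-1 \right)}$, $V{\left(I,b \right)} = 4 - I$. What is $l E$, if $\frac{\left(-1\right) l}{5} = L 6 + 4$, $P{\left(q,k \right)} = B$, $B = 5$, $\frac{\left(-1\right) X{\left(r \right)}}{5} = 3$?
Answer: $1430$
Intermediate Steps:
$X{\left(r \right)} = -15$ ($X{\left(r \right)} = \left(-5\right) 3 = -15$)
$P{\left(q,k \right)} = 5$
$L = - \frac{13}{3}$ ($L = \frac{6 - \left(4 - -15\right)}{3} = \frac{6 - \left(4 + 15\right)}{3} = \frac{6 - 19}{3} = \frac{1}{3} \left(-13\right) = - \frac{13}{3} \approx -4.3333$)
$E = 13$ ($E = 5 - -8 = 5 + 8 = 13$)
$l = 110$ ($l = - 5 \left(\left(- \frac{13}{3}\right) 6 + 4\right) = - 5 \left(-26 + 4\right) = \left(-5\right) \left(-22\right) = 110$)
$l E = 110 \cdot 13 = 1430$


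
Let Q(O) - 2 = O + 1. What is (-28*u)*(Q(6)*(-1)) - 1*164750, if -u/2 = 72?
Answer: -201038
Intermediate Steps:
u = -144 (u = -2*72 = -144)
Q(O) = 3 + O (Q(O) = 2 + (O + 1) = 2 + (1 + O) = 3 + O)
(-28*u)*(Q(6)*(-1)) - 1*164750 = (-28*(-144))*((3 + 6)*(-1)) - 1*164750 = 4032*(9*(-1)) - 164750 = 4032*(-9) - 164750 = -36288 - 164750 = -201038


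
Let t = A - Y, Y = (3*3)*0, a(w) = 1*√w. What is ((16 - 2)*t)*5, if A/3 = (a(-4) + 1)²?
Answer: -630 + 840*I ≈ -630.0 + 840.0*I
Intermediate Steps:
a(w) = √w
Y = 0 (Y = 9*0 = 0)
A = 3*(1 + 2*I)² (A = 3*(√(-4) + 1)² = 3*(2*I + 1)² = 3*(1 + 2*I)² ≈ -9.0 + 12.0*I)
t = -9 + 12*I (t = (-9 + 12*I) - 1*0 = (-9 + 12*I) + 0 = -9 + 12*I ≈ -9.0 + 12.0*I)
((16 - 2)*t)*5 = ((16 - 2)*(-9 + 12*I))*5 = (14*(-9 + 12*I))*5 = (-126 + 168*I)*5 = -630 + 840*I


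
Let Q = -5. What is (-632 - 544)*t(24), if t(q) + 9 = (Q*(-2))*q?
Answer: -271656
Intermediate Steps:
t(q) = -9 + 10*q (t(q) = -9 + (-5*(-2))*q = -9 + 10*q)
(-632 - 544)*t(24) = (-632 - 544)*(-9 + 10*24) = -1176*(-9 + 240) = -1176*231 = -271656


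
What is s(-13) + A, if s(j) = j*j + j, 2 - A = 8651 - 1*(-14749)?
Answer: -23242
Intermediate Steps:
A = -23398 (A = 2 - (8651 - 1*(-14749)) = 2 - (8651 + 14749) = 2 - 1*23400 = 2 - 23400 = -23398)
s(j) = j + j² (s(j) = j² + j = j + j²)
s(-13) + A = -13*(1 - 13) - 23398 = -13*(-12) - 23398 = 156 - 23398 = -23242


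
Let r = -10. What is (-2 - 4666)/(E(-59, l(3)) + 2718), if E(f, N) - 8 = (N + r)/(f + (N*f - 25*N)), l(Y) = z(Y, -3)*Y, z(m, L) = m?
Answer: -3804420/2221691 ≈ -1.7124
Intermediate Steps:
l(Y) = Y² (l(Y) = Y*Y = Y²)
E(f, N) = 8 + (-10 + N)/(f - 25*N + N*f) (E(f, N) = 8 + (N - 10)/(f + (N*f - 25*N)) = 8 + (-10 + N)/(f + (-25*N + N*f)) = 8 + (-10 + N)/(f - 25*N + N*f))
(-2 - 4666)/(E(-59, l(3)) + 2718) = (-2 - 4666)/((-10 - 199*3² + 8*(-59) + 8*3²*(-59))/(-59 - 25*3² + 3²*(-59)) + 2718) = -4668/((-10 - 199*9 - 472 + 8*9*(-59))/(-59 - 25*9 + 9*(-59)) + 2718) = -4668/((-10 - 1791 - 472 - 4248)/(-59 - 225 - 531) + 2718) = -4668/(-6521/(-815) + 2718) = -4668/(-1/815*(-6521) + 2718) = -4668/(6521/815 + 2718) = -4668/2221691/815 = -4668*815/2221691 = -3804420/2221691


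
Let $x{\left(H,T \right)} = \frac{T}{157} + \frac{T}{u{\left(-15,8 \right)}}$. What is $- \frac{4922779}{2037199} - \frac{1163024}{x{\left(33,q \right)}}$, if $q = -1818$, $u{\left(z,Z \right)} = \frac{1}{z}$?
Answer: $- \frac{98262316486355}{2179584949707} \approx -45.083$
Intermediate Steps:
$x{\left(H,T \right)} = - \frac{2354 T}{157}$ ($x{\left(H,T \right)} = \frac{T}{157} + \frac{T}{\frac{1}{-15}} = T \frac{1}{157} + \frac{T}{- \frac{1}{15}} = \frac{T}{157} + T \left(-15\right) = \frac{T}{157} - 15 T = - \frac{2354 T}{157}$)
$- \frac{4922779}{2037199} - \frac{1163024}{x{\left(33,q \right)}} = - \frac{4922779}{2037199} - \frac{1163024}{\left(- \frac{2354}{157}\right) \left(-1818\right)} = \left(-4922779\right) \frac{1}{2037199} - \frac{1163024}{\frac{4279572}{157}} = - \frac{4922779}{2037199} - \frac{45648692}{1069893} = - \frac{98262316486355}{2179584949707}$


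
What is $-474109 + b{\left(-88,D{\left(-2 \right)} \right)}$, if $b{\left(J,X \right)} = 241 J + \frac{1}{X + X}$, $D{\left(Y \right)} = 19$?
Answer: $- \frac{18822045}{38} \approx -4.9532 \cdot 10^{5}$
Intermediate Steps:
$b{\left(J,X \right)} = \frac{1}{2 X} + 241 J$ ($b{\left(J,X \right)} = 241 J + \frac{1}{2 X} = \frac{1}{2 X} + 241 J$)
$-474109 + b{\left(-88,D{\left(-2 \right)} \right)} = -474109 + \left(\frac{1}{2 \cdot 19} + 241 \left(-88\right)\right) = -474109 + \left(\frac{1}{2} \cdot \frac{1}{19} - 21208\right) = -474109 + \left(\frac{1}{38} - 21208\right) = -474109 - \frac{805903}{38} = - \frac{18822045}{38}$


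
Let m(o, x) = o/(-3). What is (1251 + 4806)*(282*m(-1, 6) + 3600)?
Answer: 22374558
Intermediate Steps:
m(o, x) = -o/3 (m(o, x) = o*(-1/3) = -o/3)
(1251 + 4806)*(282*m(-1, 6) + 3600) = (1251 + 4806)*(282*(-1/3*(-1)) + 3600) = 6057*(282*(1/3) + 3600) = 6057*(94 + 3600) = 6057*3694 = 22374558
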